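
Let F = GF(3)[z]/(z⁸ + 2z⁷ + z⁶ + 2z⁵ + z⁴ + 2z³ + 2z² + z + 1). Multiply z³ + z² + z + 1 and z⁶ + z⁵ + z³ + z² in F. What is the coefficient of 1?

0

Multiply in GF(3)[z]: (z³ + z² + z + 1)·(z⁶ + z⁵ + z³ + z²) = z⁹ + 2z⁸ + 2z⁷ + 2z⁴ + 2z³ + z².
Reduce using z⁸ ≡ z⁷ + 2z⁶ + z⁵ + 2z⁴ + z³ + z² + 2z + 2 (mod z⁸ + 2z⁷ + z⁶ + 2z⁵ + z⁴ + 2z³ + 2z² + z + 1).
Reduced: z⁷ + z⁶ + 2z⁵ + 2z.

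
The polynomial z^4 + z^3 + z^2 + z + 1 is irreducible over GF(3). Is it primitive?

No

Write f(z) = z^4 + z^3 + z^2 + z + 1.
|GF(3^4)^×| = 3^4 − 1 = 80. Prime factorization: 80 = 2^4·5.
f is primitive ⇔ z has order 80 in GF(3)[z]/(f), i.e. z^(80/q) ≠ 1 for each prime q | 80.
z^(40) mod f = 1
z^(16) mod f = z.
Since z^(40) = 1, the order of z divides 40 < 80; not primitive.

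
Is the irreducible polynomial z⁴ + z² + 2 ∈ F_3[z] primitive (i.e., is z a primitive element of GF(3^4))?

No

Write f(z) = z⁴ + z² + 2.
|GF(3^4)^×| = 3^4 − 1 = 80. Prime factorization: 80 = 2^4·5.
f is primitive ⇔ z has order 80 in GF(3)[z]/(f), i.e. z^(80/q) ≠ 1 for each prime q | 80.
z^(40) mod f = 2.
z^(16) mod f = 1
Since z^(16) = 1, the order of z divides 16 < 80; not primitive.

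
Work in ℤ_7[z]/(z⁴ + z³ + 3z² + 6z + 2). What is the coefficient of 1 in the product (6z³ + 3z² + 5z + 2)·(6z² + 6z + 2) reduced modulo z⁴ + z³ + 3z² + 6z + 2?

Multiply in ℤ_7[z]: (6z³ + 3z² + 5z + 2)·(6z² + 6z + 2) = z⁵ + 5z⁴ + 4z³ + 6z² + z + 4.
Reduce using z⁴ ≡ 6z³ + 4z² + z + 5 (mod z⁴ + z³ + 3z² + 6z + 2).
Reduced: 4z³ + 2z² + 3z + 3.

3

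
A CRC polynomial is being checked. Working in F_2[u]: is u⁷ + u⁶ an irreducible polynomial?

No

Write f(u) = u⁷ + u⁶.
Check for roots in F_2: f(0) = 0 → root; f(1) = 0 → root.
f(0) = 0, so (u) divides f(u); f is reducible.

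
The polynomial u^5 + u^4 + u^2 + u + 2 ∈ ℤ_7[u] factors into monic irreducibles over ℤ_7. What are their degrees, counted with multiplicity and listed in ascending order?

Write f(u) = u^5 + u^4 + u^2 + u + 2.
Linear factors from roots: (u + 5), (u + 3).
Complete factorization: f(u) = (u + 3)·(u + 5)·(u^3 + 6u + 2).
Factor degrees with multiplicity: 1 + 1 + 3 = 5.

1, 1, 3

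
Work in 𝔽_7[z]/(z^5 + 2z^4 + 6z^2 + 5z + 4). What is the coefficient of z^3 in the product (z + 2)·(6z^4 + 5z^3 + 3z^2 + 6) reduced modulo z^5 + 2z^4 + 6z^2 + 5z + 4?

6

Multiply in 𝔽_7[z]: (z + 2)·(6z^4 + 5z^3 + 3z^2 + 6) = 6z^5 + 3z^4 + 6z^3 + 6z^2 + 6z + 5.
Reduce using z^5 ≡ 5z^4 + z^2 + 2z + 3 (mod z^5 + 2z^4 + 6z^2 + 5z + 4).
Reduced: 5z^4 + 6z^3 + 5z^2 + 4z + 2.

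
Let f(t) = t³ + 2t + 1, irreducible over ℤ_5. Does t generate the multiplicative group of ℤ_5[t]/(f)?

|GF(5^3)^×| = 5^3 − 1 = 124. Prime factorization: 124 = 2^2·31.
f is primitive ⇔ t has order 124 in GF(5)[t]/(f), i.e. t^(124/q) ≠ 1 for each prime q | 124.
t^(62) mod f = 1
t^(4) mod f = 3t² + 4t.
Since t^(62) = 1, the order of t divides 62 < 124; not primitive.

No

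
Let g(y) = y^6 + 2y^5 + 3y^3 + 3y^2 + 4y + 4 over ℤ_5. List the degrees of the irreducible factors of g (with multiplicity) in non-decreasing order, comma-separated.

Roots in ℤ_5: g(0) = 4; g(1) = 2; g(2) = 1; g(3) = 4; g(4) = 4.
Complete factorization: g(y) = (y^6 + 2y^5 + 3y^3 + 3y^2 + 4y + 4).
Factor degrees with multiplicity: 6 = 6.

6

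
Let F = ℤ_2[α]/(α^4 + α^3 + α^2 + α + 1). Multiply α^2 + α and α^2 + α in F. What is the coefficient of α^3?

1

Multiply in ℤ_2[α]: (α^2 + α)·(α^2 + α) = α^4 + α^2.
Reduce using α^4 ≡ α^3 + α^2 + α + 1 (mod α^4 + α^3 + α^2 + α + 1).
Reduced: α^3 + α + 1.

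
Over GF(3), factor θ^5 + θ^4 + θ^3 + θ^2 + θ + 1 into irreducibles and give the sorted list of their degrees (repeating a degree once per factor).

Write f(θ) = θ^5 + θ^4 + θ^3 + θ^2 + θ + 1.
Roots in GF(3): f(0) = 1; f(1) = 0 → root; f(2) = 0 → root.
Linear factors from roots: (θ - 1), (θ + 1).
Complete factorization: f(θ) = (θ - 1)^2·(θ + 1)^3.
Factor degrees with multiplicity: 1 + 1 + 1 + 1 + 1 = 5.

1, 1, 1, 1, 1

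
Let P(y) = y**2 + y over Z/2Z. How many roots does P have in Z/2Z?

Evaluate at each of the 2 elements of Z/2Z:
P(0) = 0 → root; P(1) = 0 → root.
Roots: {0, 1}.

2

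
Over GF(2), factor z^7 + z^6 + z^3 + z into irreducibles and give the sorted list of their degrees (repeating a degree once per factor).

Write f(z) = z^7 + z^6 + z^3 + z.
Roots in GF(2): f(0) = 0 → root; f(1) = 0 → root.
Linear factors from roots: (z), (z + 1).
Complete factorization: f(z) = (z)·(z + 1)·(z^2 + z + 1)·(z^3 + z^2 + 1).
Factor degrees with multiplicity: 1 + 1 + 2 + 3 = 7.

1, 1, 2, 3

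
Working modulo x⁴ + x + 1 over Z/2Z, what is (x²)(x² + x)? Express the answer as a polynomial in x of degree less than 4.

Multiply in Z/2Z[x]: (x²)·(x² + x) = x⁴ + x³.
Reduce using x⁴ ≡ x + 1 (mod x⁴ + x + 1).
Reduced: x³ + x + 1.

x^3 + x + 1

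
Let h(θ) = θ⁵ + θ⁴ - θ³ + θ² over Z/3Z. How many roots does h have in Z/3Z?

Evaluate at each of the 3 elements of Z/3Z:
h(0) = 0 → root; h(1) = 2; h(2) = 2.
Roots: {0}.

1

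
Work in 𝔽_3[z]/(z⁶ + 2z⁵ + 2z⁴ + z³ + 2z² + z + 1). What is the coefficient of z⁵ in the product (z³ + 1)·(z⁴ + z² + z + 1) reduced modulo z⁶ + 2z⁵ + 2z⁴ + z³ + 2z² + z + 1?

Multiply in 𝔽_3[z]: (z³ + 1)·(z⁴ + z² + z + 1) = z⁷ + z⁵ + 2z⁴ + z³ + z² + z + 1.
Reduce using z⁶ ≡ z⁵ + z⁴ + 2z³ + z² + 2z + 2 (mod z⁶ + 2z⁵ + 2z⁴ + z³ + 2z² + z + 1).
Reduced: 2z⁴ + z³ + z² + 2z.

0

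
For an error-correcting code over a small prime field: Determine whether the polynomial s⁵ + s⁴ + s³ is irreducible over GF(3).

Write P(s) = s⁵ + s⁴ + s³.
Check for roots in GF(3): P(0) = 0 → root; P(1) = 0 → root; P(2) = 2.
P(0) = 0, so (s) divides P(s); P is reducible.

No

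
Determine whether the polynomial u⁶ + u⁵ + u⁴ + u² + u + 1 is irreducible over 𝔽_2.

Write m(u) = u⁶ + u⁵ + u⁴ + u² + u + 1.
Check for roots in 𝔽_2: m(0) = 1; m(1) = 0 → root.
m(1) = 0, so (u − 1) divides m(u); m is reducible.

No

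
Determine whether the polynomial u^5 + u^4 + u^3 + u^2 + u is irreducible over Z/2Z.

No

Write f(u) = u^5 + u^4 + u^3 + u^2 + u.
Check for roots in Z/2Z: f(0) = 0 → root; f(1) = 1.
f(0) = 0, so (u) divides f(u); f is reducible.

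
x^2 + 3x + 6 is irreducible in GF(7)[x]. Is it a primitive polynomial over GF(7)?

No

Write f(x) = x^2 + 3x + 6.
|GF(7^2)^×| = 7^2 − 1 = 48. Prime factorization: 48 = 2^4·3.
f is primitive ⇔ x has order 48 in GF(7)[x]/(f), i.e. x^(48/q) ≠ 1 for each prime q | 48.
x^(24) mod f = 6.
x^(16) mod f = 1
Since x^(16) = 1, the order of x divides 16 < 48; not primitive.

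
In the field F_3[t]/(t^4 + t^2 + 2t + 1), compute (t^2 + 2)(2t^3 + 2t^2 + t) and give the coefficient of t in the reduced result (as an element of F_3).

Multiply in F_3[t]: (t^2 + 2)·(2t^3 + 2t^2 + t) = 2t^5 + 2t^4 + 2t^3 + t^2 + 2t.
Reduce using t^4 ≡ 2t^2 + t + 2 (mod t^4 + t^2 + 2t + 1).
Reduced: t^2 + 2t + 1.

2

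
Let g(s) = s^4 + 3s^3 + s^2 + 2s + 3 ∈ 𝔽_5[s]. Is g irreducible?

No

Check for roots in 𝔽_5: g(0) = 3; g(1) = 0 → root; g(2) = 1; g(3) = 0 → root; g(4) = 0 → root.
g(1) = 0, so (s − 1) divides g(s); g is reducible.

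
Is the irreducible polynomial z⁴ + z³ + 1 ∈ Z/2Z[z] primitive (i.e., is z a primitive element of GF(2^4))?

Write f(z) = z⁴ + z³ + 1.
|GF(2^4)^×| = 2^4 − 1 = 15. Prime factorization: 15 = 3·5.
f is primitive ⇔ z has order 15 in GF(2)[z]/(f), i.e. z^(15/q) ≠ 1 for each prime q | 15.
z^(5) mod f = z³ + z + 1.
z^(3) mod f = z³.
None equal 1, so z has full order 15; f is primitive.

Yes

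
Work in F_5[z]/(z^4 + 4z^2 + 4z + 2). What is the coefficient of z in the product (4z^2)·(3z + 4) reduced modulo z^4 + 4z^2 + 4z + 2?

Multiply in F_5[z]: (4z^2)·(3z + 4) = 2z^3 + z^2.
Reduced: 2z^3 + z^2.

0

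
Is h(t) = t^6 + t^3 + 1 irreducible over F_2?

Check for roots in F_2: h(0) = 1; h(1) = 1.
No roots, so no linear factors.
Monic irreducibles of degree 2 over GF(2): t^2 + t + 1.
None of them divide h (all give nonzero remainder).
Monic irreducibles of degree 3 over GF(2): t^3 + t + 1, t^3 + t^2 + 1.
None of them divide h (all give nonzero remainder).
No irreducible factor of degree ≤ 3 exists, so h is irreducible over GF(2).

Yes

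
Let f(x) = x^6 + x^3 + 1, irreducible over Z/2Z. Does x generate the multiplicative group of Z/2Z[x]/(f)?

No

|GF(2^6)^×| = 2^6 − 1 = 63. Prime factorization: 63 = 3^2·7.
f is primitive ⇔ x has order 63 in GF(2)[x]/(f), i.e. x^(63/q) ≠ 1 for each prime q | 63.
x^(21) mod f = x^3.
x^(9) mod f = 1
Since x^(9) = 1, the order of x divides 9 < 63; not primitive.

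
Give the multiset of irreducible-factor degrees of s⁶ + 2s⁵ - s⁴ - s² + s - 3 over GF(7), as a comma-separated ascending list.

1, 1, 2, 2

Write h(s) = s⁶ + 2s⁵ - s⁴ - s² + s - 3.
Linear factors from roots: (s + 3), (s + 1).
Complete factorization: h(s) = (s + 1)·(s + 3)·(s² + s - 1)·(s² - 3s + 1).
Factor degrees with multiplicity: 1 + 1 + 2 + 2 = 6.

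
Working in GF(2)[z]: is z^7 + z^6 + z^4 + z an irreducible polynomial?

Write m(z) = z^7 + z^6 + z^4 + z.
Check for roots in GF(2): m(0) = 0 → root; m(1) = 0 → root.
m(0) = 0, so (z) divides m(z); m is reducible.

No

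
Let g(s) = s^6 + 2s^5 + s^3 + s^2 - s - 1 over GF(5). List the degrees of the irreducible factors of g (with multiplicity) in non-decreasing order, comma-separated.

6

Roots in GF(5): g(0) = 4; g(1) = 3; g(2) = 2; g(3) = 2; g(4) = 4.
Complete factorization: g(s) = (s^6 + 2s^5 + s^3 + s^2 - s - 1).
Factor degrees with multiplicity: 6 = 6.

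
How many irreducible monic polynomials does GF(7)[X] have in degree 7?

117648

By the necklace-counting formula, N_7(7) = (1/7) Σ_{d|7} μ(7/d)·7^d.
Divisors of 7: 1, 7; μ(7/d) for each: -1, 1.
Σ = − 7^1 + 7^7 = 823536.
N = 823536/7 = 117648.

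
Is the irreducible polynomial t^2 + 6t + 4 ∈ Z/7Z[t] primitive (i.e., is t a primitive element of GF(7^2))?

No

Write f(t) = t^2 + 6t + 4.
|GF(7^2)^×| = 7^2 − 1 = 48. Prime factorization: 48 = 2^4·3.
f is primitive ⇔ t has order 48 in GF(7)[t]/(f), i.e. t^(48/q) ≠ 1 for each prime q | 48.
t^(24) mod f = 1
t^(16) mod f = 2.
Since t^(24) = 1, the order of t divides 24 < 48; not primitive.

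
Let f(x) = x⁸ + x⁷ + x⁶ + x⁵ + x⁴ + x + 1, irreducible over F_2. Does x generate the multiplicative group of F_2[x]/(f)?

No

|GF(2^8)^×| = 2^8 − 1 = 255. Prime factorization: 255 = 3·5·17.
f is primitive ⇔ x has order 255 in GF(2)[x]/(f), i.e. x^(255/q) ≠ 1 for each prime q | 255.
x^(85) mod f = x⁶ + x⁵ + x⁴.
x^(51) mod f = 1
x^(15) mod f = x⁷ + x⁴ + x³ + 1.
Since x^(51) = 1, the order of x divides 51 < 255; not primitive.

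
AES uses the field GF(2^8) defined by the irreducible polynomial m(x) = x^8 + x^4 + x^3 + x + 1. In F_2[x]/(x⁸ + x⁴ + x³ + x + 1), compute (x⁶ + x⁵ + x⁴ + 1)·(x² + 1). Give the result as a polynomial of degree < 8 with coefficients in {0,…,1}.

Multiply in F_2[x]: (x⁶ + x⁵ + x⁴ + 1)·(x² + 1) = x⁸ + x⁷ + x⁵ + x⁴ + x² + 1.
Reduce using x⁸ ≡ x⁴ + x³ + x + 1 (mod x⁸ + x⁴ + x³ + x + 1).
Reduced: x⁷ + x⁵ + x³ + x² + x.

x^7 + x^5 + x^3 + x^2 + x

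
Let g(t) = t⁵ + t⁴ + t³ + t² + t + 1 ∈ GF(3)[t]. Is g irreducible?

No

Check for roots in GF(3): g(0) = 1; g(1) = 0 → root; g(2) = 0 → root.
g(1) = 0, so (t − 1) divides g(t); g is reducible.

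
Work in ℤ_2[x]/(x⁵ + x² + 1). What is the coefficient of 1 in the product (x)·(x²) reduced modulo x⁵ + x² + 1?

0

Multiply in ℤ_2[x]: (x)·(x²) = x³.
Reduced: x³.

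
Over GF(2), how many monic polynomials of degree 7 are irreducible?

18

x^(2^7) − x is the product of all monic irreducibles of degree dividing 7; Möbius inversion gives N = (1/7) Σ μ(7/d)·2^d.
Divisors of 7: 1, 7; μ(7/d) for each: -1, 1.
Σ = − 2^1 + 2^7 = 126.
N = 126/7 = 18.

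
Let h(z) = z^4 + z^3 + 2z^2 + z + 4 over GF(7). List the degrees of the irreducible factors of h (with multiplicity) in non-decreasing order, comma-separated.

Linear factors from roots: (z + 4).
Complete factorization: h(z) = (z + 4)·(z^3 + 4z^2 + 1).
Factor degrees with multiplicity: 1 + 3 = 4.

1, 3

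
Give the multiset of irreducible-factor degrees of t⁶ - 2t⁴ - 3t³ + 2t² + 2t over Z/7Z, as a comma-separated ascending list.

Write f(t) = t⁶ - 2t⁴ - 3t³ + 2t² + 2t.
Linear factors from roots: (t), (t - 1).
Complete factorization: f(t) = (t)·(t - 1)·(t² + 2t + 2)·(t² - t - 1).
Factor degrees with multiplicity: 1 + 1 + 2 + 2 = 6.

1, 1, 2, 2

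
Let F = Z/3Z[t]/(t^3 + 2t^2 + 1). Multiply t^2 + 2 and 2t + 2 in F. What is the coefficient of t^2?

1

Multiply in Z/3Z[t]: (t^2 + 2)·(2t + 2) = 2t^3 + 2t^2 + t + 1.
Reduce using t^3 ≡ t^2 + 2 (mod t^3 + 2t^2 + 1).
Reduced: t^2 + t + 2.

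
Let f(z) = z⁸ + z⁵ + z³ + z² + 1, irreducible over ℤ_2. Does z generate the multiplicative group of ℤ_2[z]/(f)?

Yes

|GF(2^8)^×| = 2^8 − 1 = 255. Prime factorization: 255 = 3·5·17.
f is primitive ⇔ z has order 255 in GF(2)[z]/(f), i.e. z^(255/q) ≠ 1 for each prime q | 255.
z^(85) mod f = z⁷ + z⁵ + z⁴ + z³ + z² + z.
z^(51) mod f = z⁷ + z⁶ + z⁴ + z³ + z².
z^(15) mod f = z⁷ + z⁶ + z⁵ + z².
None equal 1, so z has full order 255; f is primitive.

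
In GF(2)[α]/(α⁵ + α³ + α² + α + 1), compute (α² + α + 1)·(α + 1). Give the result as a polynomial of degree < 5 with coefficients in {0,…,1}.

Multiply in GF(2)[α]: (α² + α + 1)·(α + 1) = α³ + 1.
Reduced: α³ + 1.

α^3 + 1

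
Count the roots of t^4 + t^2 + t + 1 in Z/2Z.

1

Write h(t) = t^4 + t^2 + t + 1.
Evaluate at each of the 2 elements of Z/2Z:
h(0) = 1; h(1) = 0 → root.
Roots: {1}.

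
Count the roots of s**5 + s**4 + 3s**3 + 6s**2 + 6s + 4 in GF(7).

Write P(s) = s**5 + s**4 + 3s**3 + 6s**2 + 6s + 4.
Evaluate at each of the 7 elements of GF(7):
P(0) = 4; P(1) = 0 → root; P(2) = 0 → root; P(3) = 5; P(4) = 0 → root; P(5) = 4; P(6) = 1.
Roots: {1, 2, 4}.

3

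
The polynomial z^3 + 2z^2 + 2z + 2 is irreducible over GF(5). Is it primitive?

Write f(z) = z^3 + 2z^2 + 2z + 2.
|GF(5^3)^×| = 5^3 − 1 = 124. Prime factorization: 124 = 2^2·31.
f is primitive ⇔ z has order 124 in GF(5)[z]/(f), i.e. z^(124/q) ≠ 1 for each prime q | 124.
z^(62) mod f = 4.
z^(4) mod f = 2z^2 + 2z + 4.
None equal 1, so z has full order 124; f is primitive.

Yes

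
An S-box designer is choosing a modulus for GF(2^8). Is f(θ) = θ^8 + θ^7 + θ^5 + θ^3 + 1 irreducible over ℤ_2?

Yes

Check for roots in ℤ_2: f(0) = 1; f(1) = 1.
No roots, so no linear factors.
Monic irreducibles of degree 2 over GF(2): θ^2 + θ + 1.
None of them divide f (all give nonzero remainder).
Monic irreducibles of degree 3 over GF(2): θ^3 + θ + 1, θ^3 + θ^2 + 1.
None of them divide f (all give nonzero remainder).
Monic irreducibles of degree 4 over GF(2): θ^4 + θ + 1, θ^4 + θ^3 + 1, θ^4 + θ^3 + θ^2 + θ + 1.
None of them divide f (all give nonzero remainder).
No irreducible factor of degree ≤ 4 exists, so f is irreducible over GF(2).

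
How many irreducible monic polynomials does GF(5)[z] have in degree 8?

x^(5^8) − x is the product of all monic irreducibles of degree dividing 8; Möbius inversion gives N = (1/8) Σ μ(8/d)·5^d.
Divisors of 8: 1, 2, 4, 8; μ(8/d) for each: 0, 0, -1, 1.
Σ = − 5^4 + 5^8 = 390000.
N = 390000/8 = 48750.

48750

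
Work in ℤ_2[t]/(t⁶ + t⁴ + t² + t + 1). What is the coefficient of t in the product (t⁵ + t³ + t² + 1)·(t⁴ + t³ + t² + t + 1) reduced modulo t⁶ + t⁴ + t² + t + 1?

0

Multiply in ℤ_2[t]: (t⁵ + t³ + t² + 1)·(t⁴ + t³ + t² + t + 1) = t⁹ + t⁸ + t⁶ + t⁵ + t⁴ + t³ + t + 1.
Reduce using t⁶ ≡ t⁴ + t² + t + 1 (mod t⁶ + t⁴ + t² + t + 1).
Reduced: t⁵ + t⁴ + 1.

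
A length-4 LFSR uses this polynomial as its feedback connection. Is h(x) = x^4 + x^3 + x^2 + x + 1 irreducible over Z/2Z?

Yes

Check for roots in Z/2Z: h(0) = 1; h(1) = 1.
No roots, so no linear factors.
Monic irreducibles of degree 2 over GF(2): x^2 + x + 1.
None of them divide h (all give nonzero remainder).
No irreducible factor of degree ≤ 2 exists, so h is irreducible over GF(2).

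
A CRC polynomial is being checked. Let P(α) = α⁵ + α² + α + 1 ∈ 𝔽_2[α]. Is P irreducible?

Check for roots in 𝔽_2: P(0) = 1; P(1) = 0 → root.
P(1) = 0, so (α − 1) divides P(α); P is reducible.

No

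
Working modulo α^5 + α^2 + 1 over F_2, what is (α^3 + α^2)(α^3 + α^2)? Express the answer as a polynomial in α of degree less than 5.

α^4 + α^3 + α

Multiply in F_2[α]: (α^3 + α^2)·(α^3 + α^2) = α^6 + α^4.
Reduce using α^5 ≡ α^2 + 1 (mod α^5 + α^2 + 1).
Reduced: α^4 + α^3 + α.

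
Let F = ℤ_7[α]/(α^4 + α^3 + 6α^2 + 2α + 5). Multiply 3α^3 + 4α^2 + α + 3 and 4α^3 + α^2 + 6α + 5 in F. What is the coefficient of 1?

Multiply in ℤ_7[α]: (3α^3 + 4α^2 + α + 3)·(4α^3 + α^2 + 6α + 5) = 5α^6 + 5α^5 + 5α^4 + 3α^3 + α^2 + 2α + 1.
Reduce using α^4 ≡ 6α^3 + α^2 + 5α + 2 (mod α^4 + α^3 + 6α^2 + 2α + 5).
Reduced: 4α^3 + 3α.

0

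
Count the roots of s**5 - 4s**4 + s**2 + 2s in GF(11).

5

Write g(s) = s**5 - 4s**4 + s**2 + 2s.
Evaluate at each of the 11 elements of GF(11):
g(0) = 0 → root; g(1) = 0 → root; g(2) = 9; g(3) = 0 → root; g(4) = 2; g(5) = 0 → root; g(6) = 0 → root; g(7) = 6; g(8) = 8; g(9) = 3; g(10) = 5.
Roots: {0, 1, 3, 5, 6}.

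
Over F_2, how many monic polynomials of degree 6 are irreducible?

x^(2^6) − x is the product of all monic irreducibles of degree dividing 6; Möbius inversion gives N = (1/6) Σ μ(6/d)·2^d.
Divisors of 6: 1, 2, 3, 6; μ(6/d) for each: 1, -1, -1, 1.
Σ = 2^1 − 2^2 − 2^3 + 2^6 = 54.
N = 54/6 = 9.

9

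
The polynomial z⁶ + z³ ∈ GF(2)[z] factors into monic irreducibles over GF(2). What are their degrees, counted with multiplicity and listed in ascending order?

Write h(z) = z⁶ + z³.
Roots in GF(2): h(0) = 0 → root; h(1) = 0 → root.
Linear factors from roots: (z), (z + 1).
Complete factorization: h(z) = (z + 1)·(z)^3·(z² + z + 1).
Factor degrees with multiplicity: 1 + 1 + 1 + 1 + 2 = 6.

1, 1, 1, 1, 2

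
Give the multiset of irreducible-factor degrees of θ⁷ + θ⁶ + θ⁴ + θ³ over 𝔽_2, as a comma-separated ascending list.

1, 1, 1, 1, 1, 2

Write f(θ) = θ⁷ + θ⁶ + θ⁴ + θ³.
Roots in 𝔽_2: f(0) = 0 → root; f(1) = 0 → root.
Linear factors from roots: (θ), (θ + 1).
Complete factorization: f(θ) = (θ + 1)^2·(θ)^3·(θ² + θ + 1).
Factor degrees with multiplicity: 1 + 1 + 1 + 1 + 1 + 2 = 7.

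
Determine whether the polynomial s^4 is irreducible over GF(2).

Write P(s) = s^4.
Check for roots in GF(2): P(0) = 0 → root; P(1) = 1.
P(0) = 0, so (s) divides P(s); P is reducible.

No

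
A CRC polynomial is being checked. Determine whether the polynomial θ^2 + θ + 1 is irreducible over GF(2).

Write h(θ) = θ^2 + θ + 1.
Check for roots in GF(2): h(0) = 1; h(1) = 1.
No roots. A degree-2 polynomial over a field with no linear factor is irreducible.

Yes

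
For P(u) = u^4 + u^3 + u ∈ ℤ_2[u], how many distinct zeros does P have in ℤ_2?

Evaluate at each of the 2 elements of ℤ_2:
P(0) = 0 → root; P(1) = 1.
Roots: {0}.

1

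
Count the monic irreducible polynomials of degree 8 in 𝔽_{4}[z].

8160

x^(4^8) − x is the product of all monic irreducibles of degree dividing 8; Möbius inversion gives N = (1/8) Σ μ(8/d)·4^d.
Divisors of 8: 1, 2, 4, 8; μ(8/d) for each: 0, 0, -1, 1.
Σ = − 4^4 + 4^8 = 65280.
N = 65280/8 = 8160.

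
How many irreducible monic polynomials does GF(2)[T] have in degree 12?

335

Gauss's count: N_{2}(12) = (1/12) Σ_{d|12} μ(12/d)·2^d.
Divisors of 12: 1, 2, 3, 4, 6, 12; μ(12/d) for each: 0, 1, 0, -1, -1, 1.
Σ = 2^2 − 2^4 − 2^6 + 2^12 = 4020.
N = 4020/12 = 335.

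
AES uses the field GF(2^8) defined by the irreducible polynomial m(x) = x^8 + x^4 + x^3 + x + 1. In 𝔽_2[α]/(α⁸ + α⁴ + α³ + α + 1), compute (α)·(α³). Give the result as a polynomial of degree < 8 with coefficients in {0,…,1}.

α^4

Multiply in 𝔽_2[α]: (α)·(α³) = α⁴.
Reduced: α⁴.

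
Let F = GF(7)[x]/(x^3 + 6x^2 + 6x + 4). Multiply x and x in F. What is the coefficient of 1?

0

Multiply in GF(7)[x]: (x)·(x) = x^2.
Reduced: x^2.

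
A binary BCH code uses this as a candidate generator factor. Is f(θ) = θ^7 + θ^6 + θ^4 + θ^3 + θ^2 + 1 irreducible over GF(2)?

No

Check for roots in GF(2): f(0) = 1; f(1) = 0 → root.
f(1) = 0, so (θ − 1) divides f(θ); f is reducible.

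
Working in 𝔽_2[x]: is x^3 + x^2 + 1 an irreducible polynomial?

Write P(x) = x^3 + x^2 + 1.
Check for roots in 𝔽_2: P(0) = 1; P(1) = 1.
No roots. A degree-3 polynomial over a field with no linear factor is irreducible.

Yes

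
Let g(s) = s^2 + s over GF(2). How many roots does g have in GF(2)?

2

Evaluate at each of the 2 elements of GF(2):
g(0) = 0 → root; g(1) = 0 → root.
Roots: {0, 1}.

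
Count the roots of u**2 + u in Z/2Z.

Write g(u) = u**2 + u.
Evaluate at each of the 2 elements of Z/2Z:
g(0) = 0 → root; g(1) = 0 → root.
Roots: {0, 1}.

2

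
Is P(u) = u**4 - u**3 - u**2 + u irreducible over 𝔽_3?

No

Check for roots in 𝔽_3: P(0) = 0 → root; P(1) = 0 → root; P(2) = 0 → root.
P(0) = 0, so (u) divides P(u); P is reducible.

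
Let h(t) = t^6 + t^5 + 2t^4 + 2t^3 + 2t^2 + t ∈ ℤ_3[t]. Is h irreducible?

No

Check for roots in ℤ_3: h(0) = 0 → root; h(1) = 0 → root; h(2) = 1.
h(0) = 0, so (t) divides h(t); h is reducible.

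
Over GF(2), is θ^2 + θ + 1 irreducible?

Yes

Write g(θ) = θ^2 + θ + 1.
Check for roots in GF(2): g(0) = 1; g(1) = 1.
No roots. A degree-2 polynomial over a field with no linear factor is irreducible.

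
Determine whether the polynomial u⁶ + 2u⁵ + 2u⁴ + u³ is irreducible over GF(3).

Write g(u) = u⁶ + 2u⁵ + 2u⁴ + u³.
Check for roots in GF(3): g(0) = 0 → root; g(1) = 0 → root; g(2) = 0 → root.
g(0) = 0, so (u) divides g(u); g is reducible.

No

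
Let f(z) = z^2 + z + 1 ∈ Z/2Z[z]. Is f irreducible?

Check for roots in Z/2Z: f(0) = 1; f(1) = 1.
No roots. A degree-2 polynomial over a field with no linear factor is irreducible.

Yes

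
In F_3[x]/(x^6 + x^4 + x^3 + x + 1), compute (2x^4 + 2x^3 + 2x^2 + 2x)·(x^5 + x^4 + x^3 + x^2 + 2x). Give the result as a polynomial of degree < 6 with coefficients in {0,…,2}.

2x^5 + x^3 + 2x^2 + 1

Multiply in F_3[x]: (2x^4 + 2x^3 + 2x^2 + 2x)·(x^5 + x^4 + x^3 + x^2 + 2x) = 2x^9 + x^8 + 2x^6 + x^5 + 2x^4 + x^2.
Reduce using x^6 ≡ 2x^4 + 2x^3 + 2x + 2 (mod x^6 + x^4 + x^3 + x + 1).
Reduced: 2x^5 + x^3 + 2x^2 + 1.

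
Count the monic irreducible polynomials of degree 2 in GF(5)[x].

10

x^(5^2) − x is the product of all monic irreducibles of degree dividing 2; Möbius inversion gives N = (1/2) Σ μ(2/d)·5^d.
Divisors of 2: 1, 2; μ(2/d) for each: -1, 1.
Σ = − 5^1 + 5^2 = 20.
N = 20/2 = 10.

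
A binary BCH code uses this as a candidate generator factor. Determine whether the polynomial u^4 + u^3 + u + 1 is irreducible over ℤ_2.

No

Write h(u) = u^4 + u^3 + u + 1.
Check for roots in ℤ_2: h(0) = 1; h(1) = 0 → root.
h(1) = 0, so (u − 1) divides h(u); h is reducible.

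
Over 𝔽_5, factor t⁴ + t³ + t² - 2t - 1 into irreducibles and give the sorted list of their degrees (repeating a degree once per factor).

1, 1, 2

Write g(t) = t⁴ + t³ + t² - 2t - 1.
Roots in 𝔽_5: g(0) = 4; g(1) = 0 → root; g(2) = 3; g(3) = 0 → root; g(4) = 2.
Linear factors from roots: (t - 1), (t + 2).
Complete factorization: g(t) = (t + 2)·(t - 1)·(t² - 2).
Factor degrees with multiplicity: 1 + 1 + 2 = 4.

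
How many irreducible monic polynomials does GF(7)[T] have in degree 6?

19544

x^(7^6) − x is the product of all monic irreducibles of degree dividing 6; Möbius inversion gives N = (1/6) Σ μ(6/d)·7^d.
Divisors of 6: 1, 2, 3, 6; μ(6/d) for each: 1, -1, -1, 1.
Σ = 7^1 − 7^2 − 7^3 + 7^6 = 117264.
N = 117264/6 = 19544.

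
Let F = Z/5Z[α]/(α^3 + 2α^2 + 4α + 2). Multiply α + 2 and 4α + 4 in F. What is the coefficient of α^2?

Multiply in Z/5Z[α]: (α + 2)·(4α + 4) = 4α^2 + 2α + 3.
Reduced: 4α^2 + 2α + 3.

4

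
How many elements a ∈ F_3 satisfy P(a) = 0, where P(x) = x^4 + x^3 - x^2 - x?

3

Evaluate at each of the 3 elements of F_3:
P(0) = 0 → root; P(1) = 0 → root; P(2) = 0 → root.
Roots: {0, 1, 2}.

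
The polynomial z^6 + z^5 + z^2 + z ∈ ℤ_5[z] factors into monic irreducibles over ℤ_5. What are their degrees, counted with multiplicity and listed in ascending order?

1, 1, 2, 2

Write f(z) = z^6 + z^5 + z^2 + z.
Roots in ℤ_5: f(0) = 0 → root; f(1) = 4; f(2) = 2; f(3) = 4; f(4) = 0 → root.
Linear factors from roots: (z), (z + 1).
Complete factorization: f(z) = (z)·(z + 1)·(z^2 + 2)·(z^2 + 3).
Factor degrees with multiplicity: 1 + 1 + 2 + 2 = 6.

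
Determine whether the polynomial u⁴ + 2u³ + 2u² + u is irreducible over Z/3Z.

Write f(u) = u⁴ + 2u³ + 2u² + u.
Check for roots in Z/3Z: f(0) = 0 → root; f(1) = 0 → root; f(2) = 0 → root.
f(0) = 0, so (u) divides f(u); f is reducible.

No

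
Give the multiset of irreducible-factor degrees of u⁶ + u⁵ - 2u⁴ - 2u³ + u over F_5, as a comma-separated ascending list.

Write g(u) = u⁶ + u⁵ - 2u⁴ - 2u³ + u.
Roots in F_5: g(0) = 0 → root; g(1) = 4; g(2) = 0 → root; g(3) = 4; g(4) = 4.
Linear factors from roots: (u), (u - 2).
Complete factorization: g(u) = (u)·(u - 2)^3·(u² + 2u - 2).
Factor degrees with multiplicity: 1 + 1 + 1 + 1 + 2 = 6.

1, 1, 1, 1, 2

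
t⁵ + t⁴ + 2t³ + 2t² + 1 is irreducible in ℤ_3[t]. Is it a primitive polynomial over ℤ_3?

Yes

Write f(t) = t⁵ + t⁴ + 2t³ + 2t² + 1.
|GF(3^5)^×| = 3^5 − 1 = 242. Prime factorization: 242 = 2·11^2.
f is primitive ⇔ t has order 242 in GF(3)[t]/(f), i.e. t^(242/q) ≠ 1 for each prime q | 242.
t^(121) mod f = 2.
t^(22) mod f = t⁴ + 2t + 1.
None equal 1, so t has full order 242; f is primitive.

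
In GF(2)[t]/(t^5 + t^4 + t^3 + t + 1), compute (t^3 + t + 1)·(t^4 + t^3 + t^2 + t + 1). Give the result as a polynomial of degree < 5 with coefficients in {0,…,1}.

t^3 + t^2 + t

Multiply in GF(2)[t]: (t^3 + t + 1)·(t^4 + t^3 + t^2 + t + 1) = t^7 + t^6 + t^4 + t^3 + 1.
Reduce using t^5 ≡ t^4 + t^3 + t + 1 (mod t^5 + t^4 + t^3 + t + 1).
Reduced: t^3 + t^2 + t.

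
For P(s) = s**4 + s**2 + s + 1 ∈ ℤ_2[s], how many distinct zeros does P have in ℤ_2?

1

Evaluate at each of the 2 elements of ℤ_2:
P(0) = 1; P(1) = 0 → root.
Roots: {1}.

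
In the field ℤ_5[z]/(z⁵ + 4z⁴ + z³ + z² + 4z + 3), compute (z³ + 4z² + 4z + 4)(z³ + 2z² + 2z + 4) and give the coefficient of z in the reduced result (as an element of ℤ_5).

Multiply in ℤ_5[z]: (z³ + 4z² + 4z + 4)·(z³ + 2z² + 2z + 4) = z⁶ + z⁵ + 4z⁴ + 4z³ + 2z² + 4z + 1.
Reduce using z⁵ ≡ z⁴ + 4z³ + 4z² + z + 2 (mod z⁵ + 4z⁴ + z³ + z² + 4z + 3).
Reduced: z³ + z² + 3z.

3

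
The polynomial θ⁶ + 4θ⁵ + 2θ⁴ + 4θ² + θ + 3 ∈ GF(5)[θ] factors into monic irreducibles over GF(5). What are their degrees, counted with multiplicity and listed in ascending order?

1, 1, 1, 1, 2

Write h(θ) = θ⁶ + 4θ⁵ + 2θ⁴ + 4θ² + θ + 3.
Roots in GF(5): h(0) = 3; h(1) = 0 → root; h(2) = 0 → root; h(3) = 0 → root; h(4) = 0 → root.
Linear factors from roots: (θ + 4), (θ + 3), (θ + 2), (θ + 1).
Complete factorization: h(θ) = (θ + 1)·(θ + 2)·(θ + 3)·(θ + 4)·(θ² + 4θ + 2).
Factor degrees with multiplicity: 1 + 1 + 1 + 1 + 2 = 6.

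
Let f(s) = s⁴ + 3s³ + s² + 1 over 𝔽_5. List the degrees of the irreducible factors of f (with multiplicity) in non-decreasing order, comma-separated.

1, 1, 2

Roots in 𝔽_5: f(0) = 1; f(1) = 1; f(2) = 0 → root; f(3) = 2; f(4) = 0 → root.
Linear factors from roots: (s + 3), (s + 1).
Complete factorization: f(s) = (s + 1)·(s + 3)·(s² + 4s + 2).
Factor degrees with multiplicity: 1 + 1 + 2 = 4.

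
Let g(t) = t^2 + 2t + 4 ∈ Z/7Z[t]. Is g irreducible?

No

Check for roots in Z/7Z: g(0) = 4; g(1) = 0 → root; g(2) = 5; g(3) = 5; g(4) = 0 → root; g(5) = 4; g(6) = 3.
g(1) = 0, so (t − 1) divides g(t); g is reducible.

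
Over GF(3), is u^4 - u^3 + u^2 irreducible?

No

Write f(u) = u^4 - u^3 + u^2.
Check for roots in GF(3): f(0) = 0 → root; f(1) = 1; f(2) = 0 → root.
f(0) = 0, so (u) divides f(u); f is reducible.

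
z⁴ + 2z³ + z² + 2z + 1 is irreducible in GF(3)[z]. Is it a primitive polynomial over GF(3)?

No

Write f(z) = z⁴ + 2z³ + z² + 2z + 1.
|GF(3^4)^×| = 3^4 − 1 = 80. Prime factorization: 80 = 2^4·5.
f is primitive ⇔ z has order 80 in GF(3)[z]/(f), i.e. z^(80/q) ≠ 1 for each prime q | 80.
z^(40) mod f = 1
z^(16) mod f = 2z.
Since z^(40) = 1, the order of z divides 40 < 80; not primitive.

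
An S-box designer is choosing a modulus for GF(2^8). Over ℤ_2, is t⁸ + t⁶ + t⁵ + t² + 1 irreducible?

Yes

Write f(t) = t⁸ + t⁶ + t⁵ + t² + 1.
Check for roots in ℤ_2: f(0) = 1; f(1) = 1.
No roots, so no linear factors.
Monic irreducibles of degree 2 over GF(2): t² + t + 1.
None of them divide f (all give nonzero remainder).
Monic irreducibles of degree 3 over GF(2): t³ + t + 1, t³ + t² + 1.
None of them divide f (all give nonzero remainder).
Monic irreducibles of degree 4 over GF(2): t⁴ + t + 1, t⁴ + t³ + 1, t⁴ + t³ + t² + t + 1.
None of them divide f (all give nonzero remainder).
No irreducible factor of degree ≤ 4 exists, so f is irreducible over GF(2).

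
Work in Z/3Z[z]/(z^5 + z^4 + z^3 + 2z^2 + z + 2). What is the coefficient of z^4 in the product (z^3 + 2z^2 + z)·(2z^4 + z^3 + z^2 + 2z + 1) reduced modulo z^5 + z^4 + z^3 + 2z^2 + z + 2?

Multiply in Z/3Z[z]: (z^3 + 2z^2 + z)·(2z^4 + z^3 + z^2 + 2z + 1) = 2z^7 + 2z^6 + 2z^5 + 2z^4 + z^2 + z.
Reduce using z^5 ≡ 2z^4 + 2z^3 + z^2 + 2z + 1 (mod z^5 + z^4 + z^3 + 2z^2 + z + 2).
Reduced: z^4 + z^3 + z.

1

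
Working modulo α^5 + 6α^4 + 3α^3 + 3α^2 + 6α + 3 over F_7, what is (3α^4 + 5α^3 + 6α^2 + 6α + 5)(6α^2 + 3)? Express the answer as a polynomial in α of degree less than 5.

Multiply in F_7[α]: (3α^4 + 5α^3 + 6α^2 + 6α + 5)·(6α^2 + 3) = 4α^6 + 2α^5 + 3α^4 + 2α^3 + 6α^2 + 4α + 1.
Reduce using α^5 ≡ α^4 + 4α^3 + 4α^2 + α + 4 (mod α^5 + 6α^4 + 3α^3 + 3α^2 + 6α + 3).
Reduced: 4α^4 + 6α^2 + 5α + 4.

4α^4 + 6α^2 + 5α + 4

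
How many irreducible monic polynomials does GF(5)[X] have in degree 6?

2580

x^(5^6) − x is the product of all monic irreducibles of degree dividing 6; Möbius inversion gives N = (1/6) Σ μ(6/d)·5^d.
Divisors of 6: 1, 2, 3, 6; μ(6/d) for each: 1, -1, -1, 1.
Σ = 5^1 − 5^2 − 5^3 + 5^6 = 15480.
N = 15480/6 = 2580.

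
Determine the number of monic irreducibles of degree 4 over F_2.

By the necklace-counting formula, N_2(4) = (1/4) Σ_{d|4} μ(4/d)·2^d.
Divisors of 4: 1, 2, 4; μ(4/d) for each: 0, -1, 1.
Σ = − 2^2 + 2^4 = 12.
N = 12/4 = 3.

3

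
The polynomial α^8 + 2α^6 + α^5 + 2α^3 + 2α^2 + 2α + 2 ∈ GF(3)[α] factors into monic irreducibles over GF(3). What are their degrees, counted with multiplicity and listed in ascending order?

Write h(α) = α^8 + 2α^6 + α^5 + 2α^3 + 2α^2 + 2α + 2.
Roots in GF(3): h(0) = 2; h(1) = 0 → root; h(2) = 2.
Linear factors from roots: (α + 2).
Complete factorization: h(α) = (α + 2)·(α^3 + α^2 + α + 2)·(α^4 + 2α^2 + 2).
Factor degrees with multiplicity: 1 + 3 + 4 = 8.

1, 3, 4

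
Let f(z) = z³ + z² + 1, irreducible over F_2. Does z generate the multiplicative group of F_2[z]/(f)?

|GF(2^3)^×| = 2^3 − 1 = 7. Prime factorization: 7 = 7.
f is primitive ⇔ z has order 7 in GF(2)[z]/(f), i.e. z^(7/q) ≠ 1 for each prime q | 7.
z^(1) mod f = z.
None equal 1, so z has full order 7; f is primitive.

Yes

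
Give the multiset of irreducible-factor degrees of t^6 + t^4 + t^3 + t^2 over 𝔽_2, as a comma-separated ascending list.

Write g(t) = t^6 + t^4 + t^3 + t^2.
Roots in 𝔽_2: g(0) = 0 → root; g(1) = 0 → root.
Linear factors from roots: (t), (t + 1).
Complete factorization: g(t) = (t + 1)·(t)^2·(t^3 + t^2 + 1).
Factor degrees with multiplicity: 1 + 1 + 1 + 3 = 6.

1, 1, 1, 3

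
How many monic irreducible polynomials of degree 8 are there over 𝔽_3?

810

Gauss's count: N_{3}(8) = (1/8) Σ_{d|8} μ(8/d)·3^d.
Divisors of 8: 1, 2, 4, 8; μ(8/d) for each: 0, 0, -1, 1.
Σ = − 3^4 + 3^8 = 6480.
N = 6480/8 = 810.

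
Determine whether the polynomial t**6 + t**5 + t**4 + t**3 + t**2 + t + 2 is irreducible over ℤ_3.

Yes

Write m(t) = t**6 + t**5 + t**4 + t**3 + t**2 + t + 2.
Check for roots in ℤ_3: m(0) = 2; m(1) = 2; m(2) = 2.
No roots, so no linear factors.
Monic irreducibles of degree 2 over GF(3): t**2 + 1, t**2 + t + 2, t**2 + 2t + 2.
None of them divide m (all give nonzero remainder).
Degree-3 irreducible divisors: test the 8 monic irreducibles of degree 3 over GF(3).
None of them divide m (all give nonzero remainder).
No irreducible factor of degree ≤ 3 exists, so m is irreducible over GF(3).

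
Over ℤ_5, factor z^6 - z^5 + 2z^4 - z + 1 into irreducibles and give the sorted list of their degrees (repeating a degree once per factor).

Write f(z) = z^6 - z^5 + 2z^4 - z + 1.
Roots in ℤ_5: f(0) = 1; f(1) = 2; f(2) = 3; f(3) = 1; f(4) = 1.
Complete factorization: f(z) = (z^6 - z^5 + 2z^4 - z + 1).
Factor degrees with multiplicity: 6 = 6.

6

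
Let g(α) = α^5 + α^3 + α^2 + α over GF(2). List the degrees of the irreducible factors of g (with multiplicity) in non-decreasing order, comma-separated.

1, 1, 3

Roots in GF(2): g(0) = 0 → root; g(1) = 0 → root.
Linear factors from roots: (α), (α + 1).
Complete factorization: g(α) = (α)·(α + 1)·(α^3 + α^2 + 1).
Factor degrees with multiplicity: 1 + 1 + 3 = 5.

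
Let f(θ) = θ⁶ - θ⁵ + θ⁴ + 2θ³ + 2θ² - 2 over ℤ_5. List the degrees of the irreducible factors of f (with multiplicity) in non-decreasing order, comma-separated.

1, 2, 3

Roots in ℤ_5: f(0) = 3; f(1) = 3; f(2) = 0 → root; f(3) = 2; f(4) = 1.
Linear factors from roots: (θ - 2).
Complete factorization: f(θ) = (θ - 2)·(θ² + θ + 1)·(θ³ + 2θ + 1).
Factor degrees with multiplicity: 1 + 2 + 3 = 6.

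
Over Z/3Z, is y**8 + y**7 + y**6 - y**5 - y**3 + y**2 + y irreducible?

No

Write g(y) = y**8 + y**7 + y**6 - y**5 - y**3 + y**2 + y.
Check for roots in Z/3Z: g(0) = 0 → root; g(1) = 0 → root; g(2) = 0 → root.
g(0) = 0, so (y) divides g(y); g is reducible.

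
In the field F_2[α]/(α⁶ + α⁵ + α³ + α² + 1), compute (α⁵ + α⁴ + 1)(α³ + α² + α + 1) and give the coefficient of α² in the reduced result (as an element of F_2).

Multiply in F_2[α]: (α⁵ + α⁴ + 1)·(α³ + α² + α + 1) = α⁸ + α⁴ + α³ + α² + α + 1.
Reduce using α⁶ ≡ α⁵ + α³ + α² + 1 (mod α⁶ + α⁵ + α³ + α² + 1).
Reduced: α⁴ + α³ + α².

1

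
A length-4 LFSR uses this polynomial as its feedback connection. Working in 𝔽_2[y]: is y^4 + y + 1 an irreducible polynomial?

Write g(y) = y^4 + y + 1.
Check for roots in 𝔽_2: g(0) = 1; g(1) = 1.
No roots, so no linear factors.
Monic irreducibles of degree 2 over GF(2): y^2 + y + 1.
None of them divide g (all give nonzero remainder).
No irreducible factor of degree ≤ 2 exists, so g is irreducible over GF(2).

Yes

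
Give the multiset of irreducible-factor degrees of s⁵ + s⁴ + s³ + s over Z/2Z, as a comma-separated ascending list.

Write g(s) = s⁵ + s⁴ + s³ + s.
Roots in Z/2Z: g(0) = 0 → root; g(1) = 0 → root.
Linear factors from roots: (s), (s + 1).
Complete factorization: g(s) = (s)·(s + 1)·(s³ + s + 1).
Factor degrees with multiplicity: 1 + 1 + 3 = 5.

1, 1, 3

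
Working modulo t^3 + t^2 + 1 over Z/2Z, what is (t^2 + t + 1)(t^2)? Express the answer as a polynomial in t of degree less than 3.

Multiply in Z/2Z[t]: (t^2 + t + 1)·(t^2) = t^4 + t^3 + t^2.
Reduce using t^3 ≡ t^2 + 1 (mod t^3 + t^2 + 1).
Reduced: t^2 + t.

t^2 + t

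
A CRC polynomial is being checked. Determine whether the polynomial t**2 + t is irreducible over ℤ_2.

No

Write g(t) = t**2 + t.
Check for roots in ℤ_2: g(0) = 0 → root; g(1) = 0 → root.
g(0) = 0, so (t) divides g(t); g is reducible.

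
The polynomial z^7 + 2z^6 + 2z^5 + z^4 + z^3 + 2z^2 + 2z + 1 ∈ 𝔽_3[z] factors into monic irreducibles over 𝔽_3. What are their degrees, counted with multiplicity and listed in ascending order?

Write h(z) = z^7 + 2z^6 + 2z^5 + z^4 + z^3 + 2z^2 + 2z + 1.
Roots in 𝔽_3: h(0) = 1; h(1) = 0 → root; h(2) = 0 → root.
Linear factors from roots: (z + 2), (z + 1).
Complete factorization: h(z) = (z + 1)·(z + 2)^2·(z^2 + z + 2)·(z^2 + 2z + 2).
Factor degrees with multiplicity: 1 + 1 + 1 + 2 + 2 = 7.

1, 1, 1, 2, 2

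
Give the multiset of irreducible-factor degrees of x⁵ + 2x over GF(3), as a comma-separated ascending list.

Write h(x) = x⁵ + 2x.
Roots in GF(3): h(0) = 0 → root; h(1) = 0 → root; h(2) = 0 → root.
Linear factors from roots: (x), (x + 2), (x + 1).
Complete factorization: h(x) = (x)·(x + 1)·(x + 2)·(x² + 1).
Factor degrees with multiplicity: 1 + 1 + 1 + 2 = 5.

1, 1, 1, 2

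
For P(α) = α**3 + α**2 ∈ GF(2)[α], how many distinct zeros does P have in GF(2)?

Evaluate at each of the 2 elements of GF(2):
P(0) = 0 → root; P(1) = 0 → root.
Roots: {0, 1}.

2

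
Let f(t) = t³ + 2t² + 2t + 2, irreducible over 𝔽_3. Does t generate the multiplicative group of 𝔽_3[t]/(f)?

|GF(3^3)^×| = 3^3 − 1 = 26. Prime factorization: 26 = 2·13.
f is primitive ⇔ t has order 26 in GF(3)[t]/(f), i.e. t^(26/q) ≠ 1 for each prime q | 26.
t^(13) mod f = 1
t^(2) mod f = t².
Since t^(13) = 1, the order of t divides 13 < 26; not primitive.

No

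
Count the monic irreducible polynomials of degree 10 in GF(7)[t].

28245840

Gauss's count: N_{7}(10) = (1/10) Σ_{d|10} μ(10/d)·7^d.
Divisors of 10: 1, 2, 5, 10; μ(10/d) for each: 1, -1, -1, 1.
Σ = 7^1 − 7^2 − 7^5 + 7^10 = 282458400.
N = 282458400/10 = 28245840.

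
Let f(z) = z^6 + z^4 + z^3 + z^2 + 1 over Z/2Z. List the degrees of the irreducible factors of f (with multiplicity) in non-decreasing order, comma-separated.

2, 4

Roots in Z/2Z: f(0) = 1; f(1) = 1.
Complete factorization: f(z) = (z^2 + z + 1)·(z^4 + z^3 + z^2 + z + 1).
Factor degrees with multiplicity: 2 + 4 = 6.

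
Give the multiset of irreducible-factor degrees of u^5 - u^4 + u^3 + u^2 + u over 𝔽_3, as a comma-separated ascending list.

1, 1, 1, 2

Write g(u) = u^5 - u^4 + u^3 + u^2 + u.
Roots in 𝔽_3: g(0) = 0 → root; g(1) = 0 → root; g(2) = 0 → root.
Linear factors from roots: (u), (u - 1), (u + 1).
Complete factorization: g(u) = (u)·(u + 1)·(u - 1)·(u^2 - u - 1).
Factor degrees with multiplicity: 1 + 1 + 1 + 2 = 5.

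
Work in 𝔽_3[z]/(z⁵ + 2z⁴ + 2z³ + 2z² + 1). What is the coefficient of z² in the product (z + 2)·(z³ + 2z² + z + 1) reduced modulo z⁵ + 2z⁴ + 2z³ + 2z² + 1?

2

Multiply in 𝔽_3[z]: (z + 2)·(z³ + 2z² + z + 1) = z⁴ + z³ + 2z² + 2.
Reduced: z⁴ + z³ + 2z² + 2.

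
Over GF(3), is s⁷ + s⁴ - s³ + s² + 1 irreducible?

No

Write h(s) = s⁷ + s⁴ - s³ + s² + 1.
Check for roots in GF(3): h(0) = 1; h(1) = 0 → root; h(2) = 0 → root.
h(1) = 0, so (s − 1) divides h(s); h is reducible.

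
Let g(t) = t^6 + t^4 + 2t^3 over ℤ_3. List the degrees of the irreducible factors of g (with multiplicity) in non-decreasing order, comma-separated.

Roots in ℤ_3: g(0) = 0 → root; g(1) = 1; g(2) = 0 → root.
Linear factors from roots: (t), (t + 1).
Complete factorization: g(t) = (t + 1)·(t)^3·(t^2 + 2t + 2).
Factor degrees with multiplicity: 1 + 1 + 1 + 1 + 2 = 6.

1, 1, 1, 1, 2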